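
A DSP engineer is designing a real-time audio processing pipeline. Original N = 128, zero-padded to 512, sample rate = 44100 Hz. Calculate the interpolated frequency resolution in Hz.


Frequency resolution after zero-padding:
N_padded = 128 * 4 = 512
df = fs / N_padded
   = 44100 / 512
   = 86.1328 Hz

86.1328 Hz


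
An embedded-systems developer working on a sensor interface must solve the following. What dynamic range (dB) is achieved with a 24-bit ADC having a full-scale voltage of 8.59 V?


Dynamic range from full-scale to LSB:
V_min = V_max / 2^bits = 8.59 / 2^24
DR = 20 * log10(V_max / V_min)
   = 20 * log10(2^24)
   = 20 * 24 * log10(2)
   = 144.49 dB

144.49 dB


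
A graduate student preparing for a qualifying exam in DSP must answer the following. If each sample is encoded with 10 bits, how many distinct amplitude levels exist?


Number of quantization levels = 2^N
= 2^10
= 1024

1024


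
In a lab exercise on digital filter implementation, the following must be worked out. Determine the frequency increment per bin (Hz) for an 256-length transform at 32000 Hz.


DFT frequency resolution:
df = fs / N
   = 32000 / 256
   = 125.0 Hz

125.0 Hz


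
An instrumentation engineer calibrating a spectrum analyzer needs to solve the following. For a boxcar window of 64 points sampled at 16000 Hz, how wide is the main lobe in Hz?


Main lobe width for a rectangular window:
Width = 2 * fs / N
      = 2 * 16000 / 64
      = 32000 / 64
      = 500.0 Hz

500.0 Hz


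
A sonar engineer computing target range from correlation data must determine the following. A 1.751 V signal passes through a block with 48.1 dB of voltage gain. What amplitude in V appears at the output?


Output voltage from dB gain:
V_out = V_in * 10^(gain_dB / 20)
      = 1.751 * 10^(48.1 / 20)
      = 1.751 * 254.097271
      = 444.9243 V

444.9243 V


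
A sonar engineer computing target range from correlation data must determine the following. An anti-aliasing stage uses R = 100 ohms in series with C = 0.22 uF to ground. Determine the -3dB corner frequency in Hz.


Cutoff frequency of a first-order RC filter:
fc = 1 / (2 * pi * R * C)
C = 0.22 uF = 2.2e-07 F
fc = 1 / (2 * pi * 100 * 2.2e-07)
   = 1 / 0.00013823007675795
   = 7234.315595 Hz

7234.315595 Hz


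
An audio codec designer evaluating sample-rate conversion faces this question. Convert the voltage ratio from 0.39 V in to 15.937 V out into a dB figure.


Voltage gain in dB:
G = 20 * log10(Vout / Vin)
  = 20 * log10(15.937 / 0.39)
  = 20 * log10(40.864103)
  = 20 * 1.611342
  = 32.23 dB

32.23 dB


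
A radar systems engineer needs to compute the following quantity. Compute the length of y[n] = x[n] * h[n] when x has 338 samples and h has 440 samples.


Linear convolution output length:
L = N + M - 1
  = 338 + 440 - 1
  = 777 samples

777


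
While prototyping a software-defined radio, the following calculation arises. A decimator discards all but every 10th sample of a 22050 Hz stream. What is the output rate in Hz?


Decimation reduces the sample rate:
fs_out = fs_in / M
       = 22050 / 10
       = 2205.0 Hz

2205.0 Hz


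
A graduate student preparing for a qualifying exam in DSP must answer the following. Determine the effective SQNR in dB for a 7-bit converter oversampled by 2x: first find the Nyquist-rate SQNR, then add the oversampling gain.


Step 1 — baseline SQNR at Nyquist:
SQNR_base = 6.02*N + 1.76
          = 6.02*7 + 1.76
          = 43.9 dB

Step 2 — oversampling processing gain:
G = 10*log10(OSR) = 10*log10(2) = 3.01 dB

Step 3 — total:
SQNR_total = 43.9 + 3.01 = 46.91 dB

Base SQNR = 43.9 dB; oversampled SQNR = 46.91 dB


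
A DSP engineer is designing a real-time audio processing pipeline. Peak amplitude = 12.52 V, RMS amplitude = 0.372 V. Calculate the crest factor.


Crest factor is the ratio of peak to RMS:
CF = V_peak / V_rms
   = 12.52 / 0.372
   = 33.6559

33.6559


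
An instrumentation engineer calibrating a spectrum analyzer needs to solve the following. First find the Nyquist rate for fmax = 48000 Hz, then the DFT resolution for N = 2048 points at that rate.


Step 1 — Nyquist sampling rate:
fs = 2 * fmax = 2 * 48000 = 96000 Hz

Step 2 — DFT bin spacing:
df = fs / N = 96000 / 2048 = 46.875 Hz

46.875 Hz


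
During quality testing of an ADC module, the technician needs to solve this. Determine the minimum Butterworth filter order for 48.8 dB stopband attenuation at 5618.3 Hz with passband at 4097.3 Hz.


Butterworth filter order formula:
n = log10(10^(A/10) - 1) / (2 * log10(f_stop/f_pass))
10^(48.8/10) - 1 = 75856.7575
f_stop/f_pass = 5618.3 / 4097.3 = 1.3712
n = 17.7963 -> ceil = 18

18


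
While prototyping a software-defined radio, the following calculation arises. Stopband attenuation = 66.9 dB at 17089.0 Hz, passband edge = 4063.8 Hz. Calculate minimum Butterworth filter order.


Butterworth filter order formula:
n = log10(10^(A/10) - 1) / (2 * log10(f_stop/f_pass))
10^(66.9/10) - 1 = 4897787.1937
f_stop/f_pass = 17089.0 / 4063.8 = 4.2052
n = 5.3624 -> ceil = 6

6


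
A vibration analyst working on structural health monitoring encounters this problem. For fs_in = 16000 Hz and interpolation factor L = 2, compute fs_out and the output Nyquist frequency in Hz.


Step 1 — output sample rate after interpolation by L:
fs_out = L * fs_in = 2 * 16000 = 32000 Hz

Step 2 — Nyquist frequency of the output stream:
f_Nyq = fs_out / 2 = 32000 / 2 = 16000.0 Hz

fs_out = 32000 Hz; f_Nyquist = 16000.0 Hz


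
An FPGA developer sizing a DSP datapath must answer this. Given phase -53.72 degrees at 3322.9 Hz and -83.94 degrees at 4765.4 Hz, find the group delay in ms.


Group delay from phase difference:
tau = -d(phi)/d(omega)
d(phi) = -30.22 deg = -0.527438 rad
d(omega) = 2*pi*(4765.4 - 3322.9) = 9063.4948 rad/s
tau = -(-0.527438) / 9063.4948
    = 0.0582 ms

0.0582 ms


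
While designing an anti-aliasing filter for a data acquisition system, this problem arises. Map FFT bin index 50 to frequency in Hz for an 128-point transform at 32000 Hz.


Frequency of DFT bin k:
f_k = k * fs / N
    = 50 * 32000 / 128
    = 1600000 / 128
    = 12500.0 Hz

12500.0 Hz


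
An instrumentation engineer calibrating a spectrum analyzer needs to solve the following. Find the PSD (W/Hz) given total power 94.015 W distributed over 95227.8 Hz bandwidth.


Power spectral density:
PSD = P / BW
    = 94.015 / 95227.8
    = 0.00098726 W/Hz

0.00098726 W/Hz


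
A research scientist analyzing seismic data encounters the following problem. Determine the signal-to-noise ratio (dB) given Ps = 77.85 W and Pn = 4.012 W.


SNR in decibels:
SNR = 10 * log10(Ps / Pn)
    = 10 * log10(77.85 / 4.012)
    = 10 * log10(19.4043)
    = 10 * 1.2879
    = 12.88 dB

12.88 dB


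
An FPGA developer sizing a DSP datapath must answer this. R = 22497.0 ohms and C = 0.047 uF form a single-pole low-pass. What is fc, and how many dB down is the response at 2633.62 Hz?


Step 1 — cutoff frequency:
fc = 1 / (2*pi*R*C)
C = 0.047 uF = 4.7e-08 F
fc = 1 / (2*pi*22497.0*4.7e-08)
   = 150.521 Hz

Step 2 — magnitude at f = 2633.62 Hz:
|H(f)| = 1 / sqrt(1 + (f/fc)^2)
f/fc = 2633.62 / 150.521 = 17.496695
|H| = 1 / sqrt(1 + 306.134336) = 0.0570605
|H|_dB = 20*log10(0.0570605) = -24.87 dB

fc = 150.521 Hz; |H(2633.62 Hz)| = -24.87 dB


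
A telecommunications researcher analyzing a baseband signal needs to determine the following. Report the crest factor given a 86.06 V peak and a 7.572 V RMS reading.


Crest factor is the ratio of peak to RMS:
CF = V_peak / V_rms
   = 86.06 / 7.572
   = 11.3656

11.3656


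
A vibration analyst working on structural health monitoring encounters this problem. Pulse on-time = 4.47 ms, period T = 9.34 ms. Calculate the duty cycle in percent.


Duty cycle as a percentage:
DC = (t_on / T) * 100
   = (4.47 / 9.34) * 100
   = 0.478587 * 100
   = 47.86 %

47.86 %


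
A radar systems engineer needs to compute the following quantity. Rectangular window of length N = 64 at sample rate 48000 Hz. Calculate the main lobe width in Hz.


Main lobe width for a rectangular window:
Width = 2 * fs / N
      = 2 * 48000 / 64
      = 96000 / 64
      = 1500.0 Hz

1500.0 Hz


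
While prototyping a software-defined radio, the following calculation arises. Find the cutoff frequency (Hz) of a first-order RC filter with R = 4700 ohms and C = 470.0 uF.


Cutoff frequency of a first-order RC filter:
fc = 1 / (2 * pi * R * C)
C = 470.0 uF = 0.00047 F
fc = 1 / (2 * pi * 4700 * 0.00047)
   = 1 / 13.87955634356
   = 0.072048 Hz

0.072048 Hz


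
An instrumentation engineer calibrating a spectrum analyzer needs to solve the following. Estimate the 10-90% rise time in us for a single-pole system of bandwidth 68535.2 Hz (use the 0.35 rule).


Rise time from bandwidth relationship:
tr = 0.35 / BW
   = 0.35 / 68535.2
   = 5.106864794e-06 s
   = 5.1069 us

5.1069 us


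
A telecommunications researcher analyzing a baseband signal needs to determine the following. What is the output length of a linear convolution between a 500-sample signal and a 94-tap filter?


Linear convolution output length:
L = N + M - 1
  = 500 + 94 - 1
  = 593 samples

593


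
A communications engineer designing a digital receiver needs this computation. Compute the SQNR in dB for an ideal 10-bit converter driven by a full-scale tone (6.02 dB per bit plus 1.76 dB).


Theoretical SNR for a full-scale sinusoid:
SNR = 6.02 * N + 1.76
    = 6.02 * 10 + 1.76
    = 60.2 + 1.76
    = 61.96 dB

61.96 dB


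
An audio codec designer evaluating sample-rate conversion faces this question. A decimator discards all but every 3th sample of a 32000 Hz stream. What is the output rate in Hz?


Decimation reduces the sample rate:
fs_out = fs_in / M
       = 32000 / 3
       = 10666.6667 Hz

10666.6667 Hz


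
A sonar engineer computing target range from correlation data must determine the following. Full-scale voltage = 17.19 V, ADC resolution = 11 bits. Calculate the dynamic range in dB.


Dynamic range from full-scale to LSB:
V_min = V_max / 2^bits = 17.19 / 2^11
DR = 20 * log10(V_max / V_min)
   = 20 * log10(2^11)
   = 20 * 11 * log10(2)
   = 66.23 dB

66.23 dB


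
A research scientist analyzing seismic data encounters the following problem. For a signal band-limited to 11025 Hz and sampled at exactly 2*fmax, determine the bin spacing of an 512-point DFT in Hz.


Step 1 — Nyquist sampling rate:
fs = 2 * fmax = 2 * 11025 = 22050 Hz

Step 2 — DFT bin spacing:
df = fs / N = 22050 / 512 = 43.0664 Hz

43.0664 Hz


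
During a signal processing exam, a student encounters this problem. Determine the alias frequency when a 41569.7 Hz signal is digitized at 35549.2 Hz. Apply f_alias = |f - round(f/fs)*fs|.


Compute the nearest integer multiple of fs to the signal:
n = round(41569.7 / 35549.2) = 1
f_alias = |41569.7 - 1 * 35549.2|
        = |41569.7 - 35549.2|
        = 6020.5 Hz

6020.5


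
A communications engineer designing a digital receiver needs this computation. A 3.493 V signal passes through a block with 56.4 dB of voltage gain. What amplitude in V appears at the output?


Output voltage from dB gain:
V_out = V_in * 10^(gain_dB / 20)
      = 3.493 * 10^(56.4 / 20)
      = 3.493 * 660.693448
      = 2307.8022 V

2307.8022 V


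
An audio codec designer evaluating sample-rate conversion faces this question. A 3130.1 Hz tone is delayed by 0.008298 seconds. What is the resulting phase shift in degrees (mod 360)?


Phase shift from frequency and time delay:
phi = 360 * f * t_delay
    = 360 * 3130.1 * 0.008298
    = 9350.49 degrees
    mod 360 = 350.49 degrees

350.49 degrees


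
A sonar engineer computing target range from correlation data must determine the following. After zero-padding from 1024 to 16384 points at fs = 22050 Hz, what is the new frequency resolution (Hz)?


Frequency resolution after zero-padding:
N_padded = 1024 * 16 = 16384
df = fs / N_padded
   = 22050 / 16384
   = 1.3458 Hz

1.3458 Hz


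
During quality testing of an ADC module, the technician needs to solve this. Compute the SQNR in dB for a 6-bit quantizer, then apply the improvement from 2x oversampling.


Step 1 — baseline SQNR at Nyquist:
SQNR_base = 6.02*N + 1.76
          = 6.02*6 + 1.76
          = 37.88 dB

Step 2 — oversampling processing gain:
G = 10*log10(OSR) = 10*log10(2) = 3.01 dB

Step 3 — total:
SQNR_total = 37.88 + 3.01 = 40.89 dB

Base SQNR = 37.88 dB; oversampled SQNR = 40.89 dB


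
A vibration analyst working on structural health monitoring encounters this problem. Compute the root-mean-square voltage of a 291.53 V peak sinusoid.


RMS voltage for a sinusoidal waveform:
V_rms = V_peak / sqrt(2)
      = 291.53 / 1.414214
      = 206.143 V

206.143 V


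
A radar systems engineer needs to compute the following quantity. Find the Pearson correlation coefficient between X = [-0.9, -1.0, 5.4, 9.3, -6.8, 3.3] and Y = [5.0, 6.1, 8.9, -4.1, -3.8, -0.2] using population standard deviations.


Pearson correlation coefficient (population):
r = cov(X,Y) / (std(X) * std(Y))
Mean X = 1.55, Mean Y = 1.9833
Cov(X,Y) = 1.010833
Std(X) = 5.166801, Std(Y) = 4.985117
r = 0.0392

0.0392


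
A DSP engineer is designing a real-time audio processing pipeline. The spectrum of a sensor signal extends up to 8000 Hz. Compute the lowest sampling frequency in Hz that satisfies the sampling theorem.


The Nyquist rate is twice the maximum frequency component.
fs_min = 2 * fmax
      = 2 * 8000
      = 16000 Hz

16000


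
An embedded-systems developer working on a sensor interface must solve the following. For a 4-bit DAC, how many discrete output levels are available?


Number of quantization levels = 2^N
= 2^4
= 16

16


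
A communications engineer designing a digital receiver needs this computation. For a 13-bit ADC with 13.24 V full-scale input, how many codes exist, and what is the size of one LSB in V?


Step 1 — number of quantization levels:
L = 2^N = 2^13 = 8192

Step 2 — LSB step size:
delta = Vfs / L
      = 13.24 / 8192
      = 0.00161621 V

Levels = 8192; step size = 0.00161621 V


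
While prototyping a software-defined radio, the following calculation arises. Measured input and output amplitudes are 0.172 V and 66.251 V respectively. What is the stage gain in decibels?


Voltage gain in dB:
G = 20 * log10(Vout / Vin)
  = 20 * log10(66.251 / 0.172)
  = 20 * log10(385.180233)
  = 20 * 2.585664
  = 51.71 dB

51.71 dB


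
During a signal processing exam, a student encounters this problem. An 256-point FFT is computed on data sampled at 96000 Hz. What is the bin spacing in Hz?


DFT frequency resolution:
df = fs / N
   = 96000 / 256
   = 375.0 Hz

375.0 Hz


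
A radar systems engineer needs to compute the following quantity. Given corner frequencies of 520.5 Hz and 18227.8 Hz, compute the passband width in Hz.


Bandwidth is the difference of -3dB frequencies:
BW = f_high - f_low
   = 18227.8 - 520.5
   = 17707.3 Hz

17707.3 Hz


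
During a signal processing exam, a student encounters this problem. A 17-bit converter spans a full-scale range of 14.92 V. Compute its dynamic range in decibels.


Dynamic range from full-scale to LSB:
V_min = V_max / 2^bits = 14.92 / 2^17
DR = 20 * log10(V_max / V_min)
   = 20 * log10(2^17)
   = 20 * 17 * log10(2)
   = 102.35 dB

102.35 dB


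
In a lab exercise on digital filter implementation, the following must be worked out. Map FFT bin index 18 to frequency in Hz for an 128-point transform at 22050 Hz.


Frequency of DFT bin k:
f_k = k * fs / N
    = 18 * 22050 / 128
    = 396900 / 128
    = 3100.781 Hz

3100.781 Hz


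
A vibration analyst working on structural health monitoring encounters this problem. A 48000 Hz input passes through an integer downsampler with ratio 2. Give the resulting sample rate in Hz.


Decimation reduces the sample rate:
fs_out = fs_in / M
       = 48000 / 2
       = 24000.0 Hz

24000.0 Hz


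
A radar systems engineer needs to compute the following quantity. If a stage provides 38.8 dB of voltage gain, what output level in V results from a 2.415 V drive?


Output voltage from dB gain:
V_out = V_in * 10^(gain_dB / 20)
      = 2.415 * 10^(38.8 / 20)
      = 2.415 * 87.096359
      = 210.3377 V

210.3377 V


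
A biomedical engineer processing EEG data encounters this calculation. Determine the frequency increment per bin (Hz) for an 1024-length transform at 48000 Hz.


DFT frequency resolution:
df = fs / N
   = 48000 / 1024
   = 46.875 Hz

46.875 Hz


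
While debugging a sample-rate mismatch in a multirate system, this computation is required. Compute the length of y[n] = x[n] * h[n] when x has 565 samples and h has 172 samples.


Linear convolution output length:
L = N + M - 1
  = 565 + 172 - 1
  = 736 samples

736


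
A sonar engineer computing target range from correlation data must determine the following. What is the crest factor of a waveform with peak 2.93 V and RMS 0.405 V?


Crest factor is the ratio of peak to RMS:
CF = V_peak / V_rms
   = 2.93 / 0.405
   = 7.2346

7.2346


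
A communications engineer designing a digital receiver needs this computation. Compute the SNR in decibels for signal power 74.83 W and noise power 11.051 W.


SNR in decibels:
SNR = 10 * log10(Ps / Pn)
    = 10 * log10(74.83 / 11.051)
    = 10 * log10(6.7713)
    = 10 * 0.8307
    = 8.31 dB

8.31 dB


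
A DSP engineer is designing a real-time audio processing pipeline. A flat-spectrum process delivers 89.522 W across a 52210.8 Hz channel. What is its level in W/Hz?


Power spectral density:
PSD = P / BW
    = 89.522 / 52210.8
    = 0.00171463 W/Hz

0.00171463 W/Hz


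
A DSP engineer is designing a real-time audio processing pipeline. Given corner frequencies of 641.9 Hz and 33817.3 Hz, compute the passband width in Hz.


Bandwidth is the difference of -3dB frequencies:
BW = f_high - f_low
   = 33817.3 - 641.9
   = 33175.4 Hz

33175.4 Hz


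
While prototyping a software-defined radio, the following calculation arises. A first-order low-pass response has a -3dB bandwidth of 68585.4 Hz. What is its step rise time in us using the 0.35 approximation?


Rise time from bandwidth relationship:
tr = 0.35 / BW
   = 0.35 / 68585.4
   = 5.103126905e-06 s
   = 5.1031 us

5.1031 us


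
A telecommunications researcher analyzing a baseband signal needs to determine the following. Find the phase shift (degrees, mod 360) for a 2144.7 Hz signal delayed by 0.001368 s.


Phase shift from frequency and time delay:
phi = 360 * f * t_delay
    = 360 * 2144.7 * 0.001368
    = 1056.22 degrees
    mod 360 = 336.22 degrees

336.22 degrees


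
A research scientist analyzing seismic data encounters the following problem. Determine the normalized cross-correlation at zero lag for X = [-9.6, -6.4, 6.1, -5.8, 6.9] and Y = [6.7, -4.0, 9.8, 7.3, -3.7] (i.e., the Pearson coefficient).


Pearson correlation coefficient (population):
r = cov(X,Y) / (std(X) * std(Y))
Mean X = -1.76, Mean Y = 3.22
Cov(X,Y) = -3.6948
Std(X) = 6.871565, Std(Y) = 5.866311
r = -0.0917

-0.0917


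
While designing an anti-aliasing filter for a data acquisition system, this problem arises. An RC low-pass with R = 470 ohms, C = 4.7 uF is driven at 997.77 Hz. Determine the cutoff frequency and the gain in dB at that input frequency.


Step 1 — cutoff frequency:
fc = 1 / (2*pi*R*C)
C = 4.7 uF = 4.7e-06 F
fc = 1 / (2*pi*470*4.7e-06)
   = 72.0484 Hz

Step 2 — magnitude at f = 997.77 Hz:
|H(f)| = 1 / sqrt(1 + (f/fc)^2)
f/fc = 997.77 / 72.0484 = 13.848607
|H| = 1 / sqrt(1 + 191.783916) = 0.0720219
|H|_dB = 20*log10(0.0720219) = -22.85 dB

fc = 72.0484 Hz; |H(997.77 Hz)| = -22.85 dB


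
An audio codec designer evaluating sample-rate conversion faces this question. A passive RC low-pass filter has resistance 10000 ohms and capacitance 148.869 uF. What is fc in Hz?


Cutoff frequency of a first-order RC filter:
fc = 1 / (2 * pi * R * C)
C = 148.869 uF = 0.000148869 F
fc = 1 / (2 * pi * 10000 * 0.000148869)
   = 1 / 9.3537151349452
   = 0.106909 Hz

0.106909 Hz


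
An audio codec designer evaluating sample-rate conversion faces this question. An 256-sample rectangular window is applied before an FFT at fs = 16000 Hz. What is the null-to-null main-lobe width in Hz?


Main lobe width for a rectangular window:
Width = 2 * fs / N
      = 2 * 16000 / 256
      = 32000 / 256
      = 125.0 Hz

125.0 Hz


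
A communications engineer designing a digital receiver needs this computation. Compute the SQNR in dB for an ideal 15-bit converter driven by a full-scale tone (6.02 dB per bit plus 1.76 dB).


Theoretical SNR for a full-scale sinusoid:
SNR = 6.02 * N + 1.76
    = 6.02 * 15 + 1.76
    = 90.3 + 1.76
    = 92.06 dB

92.06 dB


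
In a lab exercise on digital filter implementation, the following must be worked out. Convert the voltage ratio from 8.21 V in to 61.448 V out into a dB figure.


Voltage gain in dB:
G = 20 * log10(Vout / Vin)
  = 20 * log10(61.448 / 8.21)
  = 20 * log10(7.484531)
  = 20 * 0.874165
  = 17.48 dB

17.48 dB


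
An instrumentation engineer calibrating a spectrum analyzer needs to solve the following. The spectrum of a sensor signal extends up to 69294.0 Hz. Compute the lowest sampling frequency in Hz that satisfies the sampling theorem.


The Nyquist rate is twice the maximum frequency component.
fs_min = 2 * fmax
      = 2 * 69294.0
      = 138588.0 Hz

138588.0


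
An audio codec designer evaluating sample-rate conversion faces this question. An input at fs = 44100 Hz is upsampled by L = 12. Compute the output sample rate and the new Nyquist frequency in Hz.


Step 1 — output sample rate after interpolation by L:
fs_out = L * fs_in = 12 * 44100 = 529200 Hz

Step 2 — Nyquist frequency of the output stream:
f_Nyq = fs_out / 2 = 529200 / 2 = 264600.0 Hz

fs_out = 529200 Hz; f_Nyquist = 264600.0 Hz


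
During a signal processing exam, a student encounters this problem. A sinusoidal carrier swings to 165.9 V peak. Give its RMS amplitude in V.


RMS voltage for a sinusoidal waveform:
V_rms = V_peak / sqrt(2)
      = 165.9 / 1.414214
      = 117.309 V

117.309 V


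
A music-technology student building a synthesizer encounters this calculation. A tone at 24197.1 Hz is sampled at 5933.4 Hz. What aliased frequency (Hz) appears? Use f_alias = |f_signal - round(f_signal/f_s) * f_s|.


Compute the nearest integer multiple of fs to the signal:
n = round(24197.1 / 5933.4) = 4
f_alias = |24197.1 - 4 * 5933.4|
        = |24197.1 - 23733.6|
        = 463.5 Hz

463.5


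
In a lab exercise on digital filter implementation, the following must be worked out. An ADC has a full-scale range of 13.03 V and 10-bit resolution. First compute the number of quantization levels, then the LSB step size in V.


Step 1 — number of quantization levels:
L = 2^N = 2^10 = 1024

Step 2 — LSB step size:
delta = Vfs / L
      = 13.03 / 1024
      = 0.01272461 V

Levels = 1024; step size = 0.01272461 V


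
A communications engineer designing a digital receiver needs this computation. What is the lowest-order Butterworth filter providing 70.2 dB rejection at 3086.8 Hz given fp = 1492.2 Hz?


Butterworth filter order formula:
n = log10(10^(A/10) - 1) / (2 * log10(f_stop/f_pass))
10^(70.2/10) - 1 = 10471284.4805
f_stop/f_pass = 3086.8 / 1492.2 = 2.0686
n = 11.1188 -> ceil = 12

12


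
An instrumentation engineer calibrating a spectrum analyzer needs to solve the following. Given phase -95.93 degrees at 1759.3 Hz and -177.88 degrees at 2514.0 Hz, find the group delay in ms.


Group delay from phase difference:
tau = -d(phi)/d(omega)
d(phi) = -81.95 deg = -1.430297 rad
d(omega) = 2*pi*(2514.0 - 1759.3) = 4741.92 rad/s
tau = -(-1.430297) / 4741.92
    = 0.3016 ms

0.3016 ms


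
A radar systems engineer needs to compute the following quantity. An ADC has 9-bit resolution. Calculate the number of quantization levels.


Number of quantization levels = 2^N
= 2^9
= 512

512


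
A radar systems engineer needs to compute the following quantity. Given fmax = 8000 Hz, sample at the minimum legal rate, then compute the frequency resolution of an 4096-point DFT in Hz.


Step 1 — Nyquist sampling rate:
fs = 2 * fmax = 2 * 8000 = 16000 Hz

Step 2 — DFT bin spacing:
df = fs / N = 16000 / 4096 = 3.9062 Hz

3.9062 Hz


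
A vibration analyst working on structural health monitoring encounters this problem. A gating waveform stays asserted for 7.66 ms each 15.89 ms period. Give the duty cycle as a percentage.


Duty cycle as a percentage:
DC = (t_on / T) * 100
   = (7.66 / 15.89) * 100
   = 0.482064 * 100
   = 48.21 %

48.21 %


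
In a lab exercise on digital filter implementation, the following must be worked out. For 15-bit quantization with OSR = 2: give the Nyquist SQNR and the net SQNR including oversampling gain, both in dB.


Step 1 — baseline SQNR at Nyquist:
SQNR_base = 6.02*N + 1.76
          = 6.02*15 + 1.76
          = 92.06 dB

Step 2 — oversampling processing gain:
G = 10*log10(OSR) = 10*log10(2) = 3.01 dB

Step 3 — total:
SQNR_total = 92.06 + 3.01 = 95.07 dB

Base SQNR = 92.06 dB; oversampled SQNR = 95.07 dB


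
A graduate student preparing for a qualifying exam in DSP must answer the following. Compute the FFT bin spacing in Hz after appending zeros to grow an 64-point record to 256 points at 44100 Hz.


Frequency resolution after zero-padding:
N_padded = 64 * 4 = 256
df = fs / N_padded
   = 44100 / 256
   = 172.2656 Hz

172.2656 Hz


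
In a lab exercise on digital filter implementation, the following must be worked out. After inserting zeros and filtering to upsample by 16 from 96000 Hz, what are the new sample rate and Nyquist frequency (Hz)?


Step 1 — output sample rate after interpolation by L:
fs_out = L * fs_in = 16 * 96000 = 1536000 Hz

Step 2 — Nyquist frequency of the output stream:
f_Nyq = fs_out / 2 = 1536000 / 2 = 768000.0 Hz

fs_out = 1536000 Hz; f_Nyquist = 768000.0 Hz


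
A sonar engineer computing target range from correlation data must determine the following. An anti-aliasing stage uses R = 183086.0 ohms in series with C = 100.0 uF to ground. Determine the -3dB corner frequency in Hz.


Cutoff frequency of a first-order RC filter:
fc = 1 / (2 * pi * R * C)
C = 100.0 uF = 0.0001 F
fc = 1 / (2 * pi * 183086.0 * 0.0001)
   = 1 / 115.03632651503
   = 0.008693 Hz

0.008693 Hz


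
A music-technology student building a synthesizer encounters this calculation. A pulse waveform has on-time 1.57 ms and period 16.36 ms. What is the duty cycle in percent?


Duty cycle as a percentage:
DC = (t_on / T) * 100
   = (1.57 / 16.36) * 100
   = 0.095966 * 100
   = 9.6 %

9.6 %


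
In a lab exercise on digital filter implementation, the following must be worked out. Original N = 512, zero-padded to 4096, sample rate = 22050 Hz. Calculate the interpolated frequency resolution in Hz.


Frequency resolution after zero-padding:
N_padded = 512 * 8 = 4096
df = fs / N_padded
   = 22050 / 4096
   = 5.3833 Hz

5.3833 Hz


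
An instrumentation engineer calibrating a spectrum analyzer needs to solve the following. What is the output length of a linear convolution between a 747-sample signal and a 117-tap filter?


Linear convolution output length:
L = N + M - 1
  = 747 + 117 - 1
  = 863 samples

863


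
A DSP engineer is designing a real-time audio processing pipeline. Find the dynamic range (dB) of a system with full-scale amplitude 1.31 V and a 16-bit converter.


Dynamic range from full-scale to LSB:
V_min = V_max / 2^bits = 1.31 / 2^16
DR = 20 * log10(V_max / V_min)
   = 20 * log10(2^16)
   = 20 * 16 * log10(2)
   = 96.33 dB

96.33 dB


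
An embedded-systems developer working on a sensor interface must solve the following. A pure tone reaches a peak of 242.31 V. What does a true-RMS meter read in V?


RMS voltage for a sinusoidal waveform:
V_rms = V_peak / sqrt(2)
      = 242.31 / 1.414214
      = 171.339 V

171.339 V


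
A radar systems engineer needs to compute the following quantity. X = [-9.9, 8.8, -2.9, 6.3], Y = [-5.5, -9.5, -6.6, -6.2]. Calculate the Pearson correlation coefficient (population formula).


Pearson correlation coefficient (population):
r = cov(X,Y) / (std(X) * std(Y))
Mean X = 0.575, Mean Y = -6.95
Cov(X,Y) = -8.27125
Std(X) = 7.453648, Std(Y) = 1.523975
r = -0.7282

-0.7282


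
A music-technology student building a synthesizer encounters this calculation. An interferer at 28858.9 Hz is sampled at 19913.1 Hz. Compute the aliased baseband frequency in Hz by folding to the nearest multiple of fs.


Compute the nearest integer multiple of fs to the signal:
n = round(28858.9 / 19913.1) = 1
f_alias = |28858.9 - 1 * 19913.1|
        = |28858.9 - 19913.1|
        = 8945.8 Hz

8945.8


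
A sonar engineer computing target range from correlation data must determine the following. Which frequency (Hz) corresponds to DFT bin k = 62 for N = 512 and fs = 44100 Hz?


Frequency of DFT bin k:
f_k = k * fs / N
    = 62 * 44100 / 512
    = 2734200 / 512
    = 5340.234 Hz

5340.234 Hz


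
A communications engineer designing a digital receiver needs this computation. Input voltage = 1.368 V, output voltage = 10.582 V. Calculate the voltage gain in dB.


Voltage gain in dB:
G = 20 * log10(Vout / Vin)
  = 20 * log10(10.582 / 1.368)
  = 20 * log10(7.73538)
  = 20 * 0.888482
  = 17.77 dB

17.77 dB


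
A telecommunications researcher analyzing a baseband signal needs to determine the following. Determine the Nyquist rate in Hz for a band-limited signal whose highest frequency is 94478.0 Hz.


The Nyquist rate is twice the maximum frequency component.
fs_min = 2 * fmax
      = 2 * 94478.0
      = 188956.0 Hz

188956.0


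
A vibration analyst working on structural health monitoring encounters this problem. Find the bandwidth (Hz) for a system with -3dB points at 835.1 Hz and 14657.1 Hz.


Bandwidth is the difference of -3dB frequencies:
BW = f_high - f_low
   = 14657.1 - 835.1
   = 13822.0 Hz

13822.0 Hz


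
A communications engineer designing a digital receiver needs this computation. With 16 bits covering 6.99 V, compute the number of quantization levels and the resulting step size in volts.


Step 1 — number of quantization levels:
L = 2^N = 2^16 = 65536

Step 2 — LSB step size:
delta = Vfs / L
      = 6.99 / 65536
      = 0.00010666 V

Levels = 65536; step size = 0.00010666 V


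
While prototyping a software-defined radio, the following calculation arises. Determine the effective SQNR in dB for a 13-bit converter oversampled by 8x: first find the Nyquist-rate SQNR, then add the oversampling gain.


Step 1 — baseline SQNR at Nyquist:
SQNR_base = 6.02*N + 1.76
          = 6.02*13 + 1.76
          = 80.02 dB

Step 2 — oversampling processing gain:
G = 10*log10(OSR) = 10*log10(8) = 9.03 dB

Step 3 — total:
SQNR_total = 80.02 + 9.03 = 89.05 dB

Base SQNR = 80.02 dB; oversampled SQNR = 89.05 dB


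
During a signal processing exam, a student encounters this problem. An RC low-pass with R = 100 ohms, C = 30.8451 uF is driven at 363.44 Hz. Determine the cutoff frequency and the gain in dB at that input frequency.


Step 1 — cutoff frequency:
fc = 1 / (2*pi*R*C)
C = 30.8451 uF = 3.08451e-05 F
fc = 1 / (2*pi*100*3.08451e-05)
   = 51.5981 Hz

Step 2 — magnitude at f = 363.44 Hz:
|H(f)| = 1 / sqrt(1 + (f/fc)^2)
f/fc = 363.44 / 51.5981 = 7.04367
|H| = 1 / sqrt(1 + 49.613287) = 0.1405619
|H|_dB = 20*log10(0.1405619) = -17.04 dB

fc = 51.5981 Hz; |H(363.44 Hz)| = -17.04 dB


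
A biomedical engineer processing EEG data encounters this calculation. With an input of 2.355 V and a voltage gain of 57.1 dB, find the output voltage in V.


Output voltage from dB gain:
V_out = V_in * 10^(gain_dB / 20)
      = 2.355 * 10^(57.1 / 20)
      = 2.355 * 716.14341
      = 1686.5177 V

1686.5177 V


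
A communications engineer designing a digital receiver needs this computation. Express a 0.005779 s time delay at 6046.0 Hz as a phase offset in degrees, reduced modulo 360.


Phase shift from frequency and time delay:
phi = 360 * f * t_delay
    = 360 * 6046.0 * 0.005779
    = 12578.34 degrees
    mod 360 = 338.34 degrees

338.34 degrees


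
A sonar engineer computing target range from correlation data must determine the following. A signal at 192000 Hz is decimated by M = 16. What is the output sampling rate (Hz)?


Decimation reduces the sample rate:
fs_out = fs_in / M
       = 192000 / 16
       = 12000.0 Hz

12000.0 Hz


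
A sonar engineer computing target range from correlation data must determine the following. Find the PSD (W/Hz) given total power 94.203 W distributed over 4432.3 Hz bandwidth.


Power spectral density:
PSD = P / BW
    = 94.203 / 4432.3
    = 0.02125375 W/Hz

0.02125375 W/Hz


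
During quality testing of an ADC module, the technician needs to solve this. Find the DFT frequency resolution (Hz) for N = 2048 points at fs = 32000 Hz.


DFT frequency resolution:
df = fs / N
   = 32000 / 2048
   = 15.625 Hz

15.625 Hz


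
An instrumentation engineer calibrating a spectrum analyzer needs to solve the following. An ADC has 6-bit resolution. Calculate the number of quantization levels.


Number of quantization levels = 2^N
= 2^6
= 64

64


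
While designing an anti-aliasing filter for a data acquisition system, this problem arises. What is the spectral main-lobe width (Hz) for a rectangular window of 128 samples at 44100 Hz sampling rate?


Main lobe width for a rectangular window:
Width = 2 * fs / N
      = 2 * 44100 / 128
      = 88200 / 128
      = 689.062 Hz

689.062 Hz


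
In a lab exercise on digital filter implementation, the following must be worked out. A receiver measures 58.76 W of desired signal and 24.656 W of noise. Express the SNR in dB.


SNR in decibels:
SNR = 10 * log10(Ps / Pn)
    = 10 * log10(58.76 / 24.656)
    = 10 * log10(2.3832)
    = 10 * 0.3772
    = 3.77 dB

3.77 dB


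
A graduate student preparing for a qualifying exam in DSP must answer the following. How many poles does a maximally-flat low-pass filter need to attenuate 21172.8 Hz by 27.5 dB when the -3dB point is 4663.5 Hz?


Butterworth filter order formula:
n = log10(10^(A/10) - 1) / (2 * log10(f_stop/f_pass))
10^(27.5/10) - 1 = 561.3413
f_stop/f_pass = 21172.8 / 4663.5 = 4.5401
n = 2.092 -> ceil = 3

3


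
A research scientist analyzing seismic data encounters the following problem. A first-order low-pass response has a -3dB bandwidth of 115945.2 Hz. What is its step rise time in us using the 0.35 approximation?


Rise time from bandwidth relationship:
tr = 0.35 / BW
   = 0.35 / 115945.2
   = 3.018667439e-06 s
   = 3.0187 us

3.0187 us


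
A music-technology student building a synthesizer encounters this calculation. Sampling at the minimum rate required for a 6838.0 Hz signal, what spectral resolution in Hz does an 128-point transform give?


Step 1 — Nyquist sampling rate:
fs = 2 * fmax = 2 * 6838.0 = 13676.0 Hz

Step 2 — DFT bin spacing:
df = fs / N = 13676.0 / 128 = 106.8438 Hz

106.8438 Hz


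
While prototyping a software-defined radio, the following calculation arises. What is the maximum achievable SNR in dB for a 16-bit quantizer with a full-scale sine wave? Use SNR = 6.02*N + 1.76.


Theoretical SNR for a full-scale sinusoid:
SNR = 6.02 * N + 1.76
    = 6.02 * 16 + 1.76
    = 96.32 + 1.76
    = 98.08 dB

98.08 dB


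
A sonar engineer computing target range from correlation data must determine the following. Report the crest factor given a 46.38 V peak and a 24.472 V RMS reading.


Crest factor is the ratio of peak to RMS:
CF = V_peak / V_rms
   = 46.38 / 24.472
   = 1.8952

1.8952


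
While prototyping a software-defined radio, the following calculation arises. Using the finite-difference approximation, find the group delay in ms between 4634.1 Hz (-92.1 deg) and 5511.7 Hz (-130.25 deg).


Group delay from phase difference:
tau = -d(phi)/d(omega)
d(phi) = -38.15 deg = -0.665843 rad
d(omega) = 2*pi*(5511.7 - 4634.1) = 5514.1234 rad/s
tau = -(-0.665843) / 5514.1234
    = 0.1208 ms

0.1208 ms


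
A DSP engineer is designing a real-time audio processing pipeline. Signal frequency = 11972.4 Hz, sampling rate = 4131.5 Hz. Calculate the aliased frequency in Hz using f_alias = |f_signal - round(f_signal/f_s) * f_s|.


Compute the nearest integer multiple of fs to the signal:
n = round(11972.4 / 4131.5) = 3
f_alias = |11972.4 - 3 * 4131.5|
        = |11972.4 - 12394.5|
        = 422.1 Hz

422.1


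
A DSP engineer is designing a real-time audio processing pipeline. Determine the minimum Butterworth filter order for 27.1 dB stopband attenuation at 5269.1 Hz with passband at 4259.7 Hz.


Butterworth filter order formula:
n = log10(10^(A/10) - 1) / (2 * log10(f_stop/f_pass))
10^(27.1/10) - 1 = 511.8614
f_stop/f_pass = 5269.1 / 4259.7 = 1.237
n = 14.6667 -> ceil = 15

15


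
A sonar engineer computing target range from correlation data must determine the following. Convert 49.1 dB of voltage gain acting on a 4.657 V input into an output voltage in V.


Output voltage from dB gain:
V_out = V_in * 10^(gain_dB / 20)
      = 4.657 * 10^(49.1 / 20)
      = 4.657 * 285.101827
      = 1327.7192 V

1327.7192 V


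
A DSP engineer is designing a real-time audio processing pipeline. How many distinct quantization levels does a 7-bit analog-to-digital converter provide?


Number of quantization levels = 2^N
= 2^7
= 128

128


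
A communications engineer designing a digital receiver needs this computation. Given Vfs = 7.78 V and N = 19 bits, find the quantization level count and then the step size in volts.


Step 1 — number of quantization levels:
L = 2^N = 2^19 = 524288

Step 2 — LSB step size:
delta = Vfs / L
      = 7.78 / 524288
      = 1.484e-05 V

Levels = 524288; step size = 1.484e-05 V


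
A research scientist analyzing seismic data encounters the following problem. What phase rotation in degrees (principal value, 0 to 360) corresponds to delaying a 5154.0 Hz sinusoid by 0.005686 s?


Phase shift from frequency and time delay:
phi = 360 * f * t_delay
    = 360 * 5154.0 * 0.005686
    = 10550.03 degrees
    mod 360 = 110.03 degrees

110.03 degrees


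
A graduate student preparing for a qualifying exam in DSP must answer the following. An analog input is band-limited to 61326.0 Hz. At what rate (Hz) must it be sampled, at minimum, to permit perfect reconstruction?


The Nyquist rate is twice the maximum frequency component.
fs_min = 2 * fmax
      = 2 * 61326.0
      = 122652.0 Hz

122652.0


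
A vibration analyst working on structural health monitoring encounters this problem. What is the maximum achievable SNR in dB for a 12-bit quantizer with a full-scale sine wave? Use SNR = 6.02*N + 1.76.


Theoretical SNR for a full-scale sinusoid:
SNR = 6.02 * N + 1.76
    = 6.02 * 12 + 1.76
    = 72.24 + 1.76
    = 74.0 dB

74.0 dB


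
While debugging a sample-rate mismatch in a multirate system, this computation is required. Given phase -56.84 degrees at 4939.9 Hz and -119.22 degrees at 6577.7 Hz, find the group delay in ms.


Group delay from phase difference:
tau = -d(phi)/d(omega)
d(phi) = -62.38 deg = -1.088736 rad
d(omega) = 2*pi*(6577.7 - 4939.9) = 10290.6009 rad/s
tau = -(-1.088736) / 10290.6009
    = 0.1058 ms

0.1058 ms


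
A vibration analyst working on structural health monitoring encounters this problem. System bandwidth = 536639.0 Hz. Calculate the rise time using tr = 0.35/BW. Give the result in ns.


Rise time from bandwidth relationship:
tr = 0.35 / BW
   = 0.35 / 536639.0
   = 6.522075362e-07 s
   = 652.2075 ns

652.2075 ns


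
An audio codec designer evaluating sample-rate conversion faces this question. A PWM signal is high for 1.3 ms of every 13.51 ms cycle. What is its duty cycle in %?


Duty cycle as a percentage:
DC = (t_on / T) * 100
   = (1.3 / 13.51) * 100
   = 0.096225 * 100
   = 9.62 %

9.62 %
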